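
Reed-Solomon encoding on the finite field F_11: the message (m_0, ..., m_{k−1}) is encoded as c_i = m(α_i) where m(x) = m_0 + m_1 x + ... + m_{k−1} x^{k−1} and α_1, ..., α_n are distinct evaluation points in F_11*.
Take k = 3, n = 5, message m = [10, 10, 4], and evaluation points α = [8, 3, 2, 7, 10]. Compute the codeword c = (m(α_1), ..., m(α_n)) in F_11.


c = [5, 10, 2, 1, 4]

Message polynomial: m(x) = 10 + 10·x + 4·x^2 (mod 11).
For each evaluation point α_i, compute m(α_i) mod 11:
  α_1 = 8: Horner steps 4 → 9 → 5, so m(8) = 5.
  α_2 = 3: Horner steps 4 → 0 → 10, so m(3) = 10.
  α_3 = 2: Horner steps 4 → 7 → 2, so m(2) = 2.
  α_4 = 7: Horner steps 4 → 5 → 1, so m(7) = 1.
  α_5 = 10: Horner steps 4 → 6 → 4, so m(10) = 4.
Codeword c = [5, 10, 2, 1, 4] ∈ F_11^5.


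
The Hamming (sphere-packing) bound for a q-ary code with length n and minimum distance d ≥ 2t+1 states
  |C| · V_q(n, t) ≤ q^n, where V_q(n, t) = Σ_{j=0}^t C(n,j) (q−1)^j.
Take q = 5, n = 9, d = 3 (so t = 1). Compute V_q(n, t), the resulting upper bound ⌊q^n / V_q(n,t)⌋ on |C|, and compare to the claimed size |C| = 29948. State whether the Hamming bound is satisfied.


V_q(n, t) = 37, q^n = 1953125, Hamming bound = 52787, |C| = 29948 ≤ bound (satisfied).

Step 1: Compute V_q(n, t) = Σ_{j=0}^1 C(n, j) (q−1)^j.
  j = 0: C(9,0)·(4)^0 = 1·1 = 1.
  j = 1: C(9,1)·(4)^1 = 9·4 = 36.
  V_q(n, t) = 1 + 36 = 37.
Step 2: q^n = 5^9 = 1953125.
Step 3: Hamming bound ⌊q^n / V_q(n,t)⌋ = ⌊1953125/37⌋ = 52787.
Step 4: Compare |C| = 29948 to 52787: satisfied.
The claimed |C| lies below the Hamming bound.


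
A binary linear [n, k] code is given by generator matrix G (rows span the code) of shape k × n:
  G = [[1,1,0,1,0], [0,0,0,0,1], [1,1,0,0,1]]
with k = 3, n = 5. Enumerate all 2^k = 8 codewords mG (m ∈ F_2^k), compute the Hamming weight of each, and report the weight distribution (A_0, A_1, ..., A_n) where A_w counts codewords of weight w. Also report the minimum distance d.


Weight distribution: A_0 = 1, A_1 = 2, A_2 = 2, A_3 = 2, A_4 = 1. Minimum distance d = 1.

Enumerate all 2^3 = 8 messages m ∈ F_2^3.
For each, compute codeword c = mG in F_2^5, then tally its weight.
  m = 000 → c = 00000, weight = 0.
  m = 100 → c = 11010, weight = 3.
  m = 010 → c = 00001, weight = 1.
  m = 110 → c = 11011, weight = 4.
  m = 001 → c = 11001, weight = 3.
  m = 101 → c = 00011, weight = 2.
  m = 011 → c = 11000, weight = 2.
  m = 111 → c = 00010, weight = 1.
Tally weights:
  weight 0: 1 codewords.
  weight 1: 2 codewords.
  weight 2: 2 codewords.
  weight 3: 2 codewords.
  weight 4: 1 codewords.
Minimum distance d = smallest w > 0 with A_w > 0 = 1.
Sanity: Σ A_w = 8 = 2^3 = 8 ✓.


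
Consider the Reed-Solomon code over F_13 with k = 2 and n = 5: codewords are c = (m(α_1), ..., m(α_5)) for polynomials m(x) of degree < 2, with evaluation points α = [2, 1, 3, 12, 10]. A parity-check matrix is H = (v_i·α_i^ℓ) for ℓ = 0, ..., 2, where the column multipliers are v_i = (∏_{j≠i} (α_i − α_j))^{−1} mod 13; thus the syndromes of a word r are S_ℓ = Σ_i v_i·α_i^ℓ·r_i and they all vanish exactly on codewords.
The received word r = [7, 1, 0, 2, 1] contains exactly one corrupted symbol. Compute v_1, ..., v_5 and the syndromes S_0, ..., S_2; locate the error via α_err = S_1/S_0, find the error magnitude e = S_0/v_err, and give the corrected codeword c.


S = (4, 1, 10), error at position 5, error magnitude e = 11, c = [7, 1, 0, 2, 3].

Step 1: column multipliers v_i = (∏_{j≠i}(α_i − α_j))^{−1} mod 13.
  i = 1 (α = 2): (2−1)(2−3)(2−12)(2−10) = 1·(−1)·(−10)·(−8) = −80 ≡ 11, so v_1 = 11^{−1} = 6 (mod 13).
  i = 2 (α = 1): (1−2)(1−3)(1−12)(1−10) = (−1)·(−2)·(−11)·(−9) = 198 ≡ 3, so v_2 = 3^{−1} = 9 (mod 13).
  i = 3 (α = 3): (3−2)(3−1)(3−12)(3−10) = 1·2·(−9)·(−7) = 126 ≡ 9, so v_3 = 9^{−1} = 3 (mod 13).
  i = 4 (α = 12): (12−2)(12−1)(12−3)(12−10) = 10·11·9·2 = 1980 ≡ 4, so v_4 = 4^{−1} = 10 (mod 13).
  i = 5 (α = 10): (10−2)(10−1)(10−3)(10−12) = 8·9·7·(−2) = −1008 ≡ 6, so v_5 = 6^{−1} = 11 (mod 13).
  v = [6, 9, 3, 10, 11].
Step 2: syndromes of r = [7, 1, 0, 2, 1] (all sums mod 13).
  S_0 = Σ v_i r_i = 6·7 + 9·1 + 3·0 + 10·2 + 11·1 = 82 ≡ 4.
  S_1 = Σ v_i α_i r_i = 6·2·7 + 9·1·1 + 3·3·0 + 10·12·2 + 11·10·1 = 443 ≡ 1.
  α_i^2 mod 13 = [4, 1, 9, 1, 9].
  S_2 = Σ v_i α_i^2 r_i = 6·4·7 + 9·1·1 + 3·9·0 + 10·1·2 + 11·9·1 = 296 ≡ 10.
  S = (4, 1, 10) ≠ 0, so r is not a codeword (an error is present).
Step 3: locate the error. For a single error e at position i, S_ℓ = v_i·e·α_i^ℓ, so α_err = S_1/S_0.
  S_0^{−1} = 4^{−1} = 10 (mod 13), so α_err = 1·10 = 10 ≡ 10 = α_5. Error position i = 5.
  Consistency check: S_2/S_1 = 10·1 = 10 ≡ 10 = α_err ✓ (single-error assumption holds).
Step 4: error magnitude e = S_0/v_5 = S_0·∏_{j≠5}(α_5 − α_j) = 4·6 = 24 ≡ 11 (mod 13).
Step 5: correct position 5: c_5 = r_5 − e = 1 − 11 ≡ 3 (mod 13). Hence c = [7, 1, 0, 2, 3].
  Check: interpolating c through the α_i gives m(x) = 8 + 6·x (degree < 2) with m(α_i) = c_i for every i, so c is indeed a codeword.


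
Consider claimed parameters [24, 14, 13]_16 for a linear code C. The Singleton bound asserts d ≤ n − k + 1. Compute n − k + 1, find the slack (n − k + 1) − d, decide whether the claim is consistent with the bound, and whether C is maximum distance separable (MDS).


Singleton RHS = n − k + 1 = 11, slack = -2, bound violated (no such code; not MDS).

Singleton bound: d ≤ n − k + 1.
Here n = 24, k = 14, so n − k + 1 = 11.
Given d = 13, check d ≤ 11: NO.
Slack = (n − k + 1) − d = -2.
The slack is negative: d = 13 exceeds n − k + 1 = 11 by 2, so the Singleton bound is violated and no linear [24, 14, 13]_16 code can exist. In particular it is not MDS (MDS requires d = n − k + 1 exactly).
Description: the claimed parameters are [24, 14, 13]_16; such a code would be impossible (violates the Singleton bound).


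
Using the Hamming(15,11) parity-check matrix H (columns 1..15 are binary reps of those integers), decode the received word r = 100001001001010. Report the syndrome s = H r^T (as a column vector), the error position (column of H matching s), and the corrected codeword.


s = (1, 1, 0, 0)^T, error position = 12, corrected codeword c = 100001001000010

Compute s = H r^T mod 2 one row at a time:
  s_1 = 0 + 1 + 0 + 0 + 1 + 0 + 1 + 0 = 3 ≡ 1 (mod 2).
  s_2 = 0 + 0 + 1 + 0 + 1 + 0 + 1 + 0 = 3 ≡ 1 (mod 2).
  s_3 = 0 + 0 + 1 + 0 + 0 + 0 + 1 + 0 = 2 ≡ 0 (mod 2).
  s_4 = 1 + 0 + 0 + 0 + 1 + 0 + 0 + 0 = 2 ≡ 0 (mod 2).
s = (1, 1, 0, 0)^T — this equals column 12 of H (binary 1100), so error is at position 12.
Correct: flip bit 12 of r = 100001001001010 to get c = 100001001000010.


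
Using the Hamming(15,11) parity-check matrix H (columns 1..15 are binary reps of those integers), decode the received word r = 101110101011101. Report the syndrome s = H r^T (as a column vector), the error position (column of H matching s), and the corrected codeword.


s = (1, 0, 0, 0)^T, error position = 8, corrected codeword c = 101110111011101

Compute s = H r^T mod 2 one row at a time:
  s_1 = 0 + 1 + 0 + 1 + 1 + 1 + 0 + 1 = 5 ≡ 1 (mod 2).
  s_2 = 1 + 1 + 0 + 1 + 1 + 1 + 0 + 1 = 6 ≡ 0 (mod 2).
  s_3 = 0 + 1 + 0 + 1 + 0 + 1 + 0 + 1 = 4 ≡ 0 (mod 2).
  s_4 = 1 + 1 + 1 + 1 + 1 + 1 + 1 + 1 = 8 ≡ 0 (mod 2).
s = (1, 0, 0, 0)^T — this equals column 8 of H (binary 1000), so error is at position 8.
Correct: flip bit 8 of r = 101110101011101 to get c = 101110111011101.


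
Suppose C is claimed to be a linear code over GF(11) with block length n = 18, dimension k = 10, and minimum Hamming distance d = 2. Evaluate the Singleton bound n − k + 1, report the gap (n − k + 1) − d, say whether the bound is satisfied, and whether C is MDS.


Singleton RHS = n − k + 1 = 9, slack = 7, bound satisfied, not MDS.

Singleton bound: d ≤ n − k + 1.
Here n = 18, k = 10, so n − k + 1 = 9.
Given d = 2, check d ≤ 9: YES.
Slack = (n − k + 1) − d = 7.
The code is NOT MDS (slack = 7 > 0).
Description: the claimed parameters are [18, 10, 2]_11; such a code would be non-MDS.


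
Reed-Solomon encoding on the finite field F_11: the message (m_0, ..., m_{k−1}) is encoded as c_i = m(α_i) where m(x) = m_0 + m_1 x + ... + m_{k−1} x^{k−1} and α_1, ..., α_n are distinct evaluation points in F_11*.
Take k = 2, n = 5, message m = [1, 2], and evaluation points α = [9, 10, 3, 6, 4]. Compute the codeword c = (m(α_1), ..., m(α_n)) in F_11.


c = [8, 10, 7, 2, 9]

Message polynomial: m(x) = 1 + 2·x (mod 11).
For each evaluation point α_i, compute m(α_i) mod 11:
  α_1 = 9: Horner steps 2 → 8, so m(9) = 8.
  α_2 = 10: Horner steps 2 → 10, so m(10) = 10.
  α_3 = 3: Horner steps 2 → 7, so m(3) = 7.
  α_4 = 6: Horner steps 2 → 2, so m(6) = 2.
  α_5 = 4: Horner steps 2 → 9, so m(4) = 9.
Codeword c = [8, 10, 7, 2, 9] ∈ F_11^5.


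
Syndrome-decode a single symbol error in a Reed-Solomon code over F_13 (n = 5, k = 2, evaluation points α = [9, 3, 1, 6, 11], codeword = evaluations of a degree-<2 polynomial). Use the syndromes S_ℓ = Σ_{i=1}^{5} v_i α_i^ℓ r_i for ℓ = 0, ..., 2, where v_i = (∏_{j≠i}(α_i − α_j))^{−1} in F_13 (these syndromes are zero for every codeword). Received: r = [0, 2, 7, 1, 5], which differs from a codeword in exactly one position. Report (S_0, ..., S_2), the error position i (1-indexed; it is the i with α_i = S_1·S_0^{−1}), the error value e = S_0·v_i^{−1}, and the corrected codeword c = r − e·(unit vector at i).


S = (7, 12, 2), error at position 5, error magnitude e = 10, c = [0, 2, 7, 1, 8].

Step 1: column multipliers v_i = (∏_{j≠i}(α_i − α_j))^{−1} mod 13.
  i = 1 (α = 9): (9−3)(9−1)(9−6)(9−11) = 6·8·3·(−2) = −288 ≡ 11, so v_1 = 11^{−1} = 6 (mod 13).
  i = 2 (α = 3): (3−9)(3−1)(3−6)(3−11) = (−6)·2·(−3)·(−8) = −288 ≡ 11, so v_2 = 11^{−1} = 6 (mod 13).
  i = 3 (α = 1): (1−9)(1−3)(1−6)(1−11) = (−8)·(−2)·(−5)·(−10) = 800 ≡ 7, so v_3 = 7^{−1} = 2 (mod 13).
  i = 4 (α = 6): (6−9)(6−3)(6−1)(6−11) = (−3)·3·5·(−5) = 225 ≡ 4, so v_4 = 4^{−1} = 10 (mod 13).
  i = 5 (α = 11): (11−9)(11−3)(11−1)(11−6) = 2·8·10·5 = 800 ≡ 7, so v_5 = 7^{−1} = 2 (mod 13).
  v = [6, 6, 2, 10, 2].
Step 2: syndromes of r = [0, 2, 7, 1, 5] (all sums mod 13).
  S_0 = Σ v_i r_i = 6·0 + 6·2 + 2·7 + 10·1 + 2·5 = 46 ≡ 7.
  S_1 = Σ v_i α_i r_i = 6·9·0 + 6·3·2 + 2·1·7 + 10·6·1 + 2·11·5 = 220 ≡ 12.
  α_i^2 mod 13 = [3, 9, 1, 10, 4].
  S_2 = Σ v_i α_i^2 r_i = 6·3·0 + 6·9·2 + 2·1·7 + 10·10·1 + 2·4·5 = 262 ≡ 2.
  S = (7, 12, 2) ≠ 0, so r is not a codeword (an error is present).
Step 3: locate the error. For a single error e at position i, S_ℓ = v_i·e·α_i^ℓ, so α_err = S_1/S_0.
  S_0^{−1} = 7^{−1} = 2 (mod 13), so α_err = 12·2 = 24 ≡ 11 = α_5. Error position i = 5.
  Consistency check: S_2/S_1 = 2·12 = 24 ≡ 11 = α_err ✓ (single-error assumption holds).
Step 4: error magnitude e = S_0/v_5 = S_0·∏_{j≠5}(α_5 − α_j) = 7·7 = 49 ≡ 10 (mod 13).
Step 5: correct position 5: c_5 = r_5 − e = 5 − 10 ≡ 8 (mod 13). Hence c = [0, 2, 7, 1, 8].
  Check: interpolating c through the α_i gives m(x) = 3 + 4·x (degree < 2) with m(α_i) = c_i for every i, so c is indeed a codeword.


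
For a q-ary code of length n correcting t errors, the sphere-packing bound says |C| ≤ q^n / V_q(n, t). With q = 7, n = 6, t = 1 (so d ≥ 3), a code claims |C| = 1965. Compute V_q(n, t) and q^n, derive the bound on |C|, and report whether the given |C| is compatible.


V_q(n, t) = 37, q^n = 117649, Hamming bound = 3179, |C| = 1965 ≤ bound (satisfied).

Step 1: Compute V_q(n, t) = Σ_{j=0}^1 C(n, j) (q−1)^j.
  j = 0: C(6,0)·(6)^0 = 1·1 = 1.
  j = 1: C(6,1)·(6)^1 = 6·6 = 36.
  V_q(n, t) = 1 + 36 = 37.
Step 2: q^n = 7^6 = 117649.
Step 3: Hamming bound ⌊q^n / V_q(n,t)⌋ = ⌊117649/37⌋ = 3179.
Step 4: Compare |C| = 1965 to 3179: satisfied.
The claimed |C| lies below the Hamming bound.


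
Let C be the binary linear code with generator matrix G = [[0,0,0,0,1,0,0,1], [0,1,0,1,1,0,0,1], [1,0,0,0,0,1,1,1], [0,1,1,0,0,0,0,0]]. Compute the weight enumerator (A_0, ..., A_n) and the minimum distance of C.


Weight distribution: A_0 = 1, A_2 = 4, A_4 = 5, A_6 = 6. Minimum distance d = 2.

Enumerate all 2^4 = 16 messages m ∈ F_2^4.
For each, compute codeword c = mG in F_2^8, then tally its weight.
  m = 0000 → c = 00000000, weight = 0.
  m = 1000 → c = 00001001, weight = 2.
  m = 0100 → c = 01011001, weight = 4.
  m = 1100 → c = 01010000, weight = 2.
  m = 0010 → c = 10000111, weight = 4.
  m = 1010 → c = 10001110, weight = 4.
  m = 0110 → c = 11011110, weight = 6.
  m = 1110 → c = 11010111, weight = 6.
  m = 0001 → c = 01100000, weight = 2.
  m = 1001 → c = 01101001, weight = 4.
  m = 0101 → c = 00111001, weight = 4.
  m = 1101 → c = 00110000, weight = 2.
  m = 0011 → c = 11100111, weight = 6.
  m = 1011 → c = 11101110, weight = 6.
  m = 0111 → c = 10111110, weight = 6.
  m = 1111 → c = 10110111, weight = 6.
Tally weights:
  weight 0: 1 codewords.
  weight 2: 4 codewords.
  weight 4: 5 codewords.
  weight 6: 6 codewords.
Minimum distance d = smallest w > 0 with A_w > 0 = 2.
Sanity: Σ A_w = 16 = 2^4 = 16 ✓.


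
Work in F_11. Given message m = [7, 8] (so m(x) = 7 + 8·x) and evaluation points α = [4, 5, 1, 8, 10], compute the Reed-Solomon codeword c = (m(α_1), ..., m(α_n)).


c = [6, 3, 4, 5, 10]

Message polynomial: m(x) = 7 + 8·x (mod 11).
For each evaluation point α_i, compute m(α_i) mod 11:
  α_1 = 4: Horner steps 8 → 6, so m(4) = 6.
  α_2 = 5: Horner steps 8 → 3, so m(5) = 3.
  α_3 = 1: Horner steps 8 → 4, so m(1) = 4.
  α_4 = 8: Horner steps 8 → 5, so m(8) = 5.
  α_5 = 10: Horner steps 8 → 10, so m(10) = 10.
Codeword c = [6, 3, 4, 5, 10] ∈ F_11^5.


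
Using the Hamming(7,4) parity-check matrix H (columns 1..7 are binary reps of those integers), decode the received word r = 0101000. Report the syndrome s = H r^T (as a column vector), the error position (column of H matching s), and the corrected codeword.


s = (1, 1, 0)^T, error position = 6, corrected codeword c = 0101010

Compute s = H r^T mod 2 one row at a time:
  s_1 = 1 + 0 + 0 + 0 = 1 ≡ 1 (mod 2).
  s_2 = 1 + 0 + 0 + 0 = 1 ≡ 1 (mod 2).
  s_3 = 0 + 0 + 0 + 0 = 0 ≡ 0 (mod 2).
s = (1, 1, 0)^T — this equals column 6 of H (binary 110), so error is at position 6.
Correct: flip bit 6 of r = 0101000 to get c = 0101010.


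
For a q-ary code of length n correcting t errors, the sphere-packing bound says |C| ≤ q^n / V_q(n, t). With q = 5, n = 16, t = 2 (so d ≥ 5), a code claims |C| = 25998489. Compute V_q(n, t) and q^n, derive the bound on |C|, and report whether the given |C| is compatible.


V_q(n, t) = 1985, q^n = 152587890625, Hamming bound = 76870473, |C| = 25998489 ≤ bound (satisfied).

Step 1: Compute V_q(n, t) = Σ_{j=0}^2 C(n, j) (q−1)^j.
  j = 0: C(16,0)·(4)^0 = 1·1 = 1.
  j = 1: C(16,1)·(4)^1 = 16·4 = 64.
  j = 2: C(16,2)·(4)^2 = 120·16 = 1920.
  V_q(n, t) = 1 + 64 + 1920 = 1985.
Step 2: q^n = 5^16 = 152587890625.
Step 3: Hamming bound ⌊q^n / V_q(n,t)⌋ = ⌊152587890625/1985⌋ = 76870473.
Step 4: Compare |C| = 25998489 to 76870473: satisfied.
The claimed |C| lies below the Hamming bound.


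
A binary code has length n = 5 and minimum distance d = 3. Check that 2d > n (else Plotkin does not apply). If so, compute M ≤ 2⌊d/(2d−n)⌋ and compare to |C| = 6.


Plotkin bound M ≤ 6; given |C| = 6 ≤ bound (satisfied).

Check applicability: 2d = 6, n = 5.
2d − n = 1 > 0, so Plotkin applies.
Compute d/(2d−n) = 3/1 ≈ 3.0000.
⌊d/(2d−n)⌋ = 3.
Plotkin bound: M ≤ 2·3 = 6.
Given |C| = 6, check: satisfied.
This |C| is at the Plotkin bound.


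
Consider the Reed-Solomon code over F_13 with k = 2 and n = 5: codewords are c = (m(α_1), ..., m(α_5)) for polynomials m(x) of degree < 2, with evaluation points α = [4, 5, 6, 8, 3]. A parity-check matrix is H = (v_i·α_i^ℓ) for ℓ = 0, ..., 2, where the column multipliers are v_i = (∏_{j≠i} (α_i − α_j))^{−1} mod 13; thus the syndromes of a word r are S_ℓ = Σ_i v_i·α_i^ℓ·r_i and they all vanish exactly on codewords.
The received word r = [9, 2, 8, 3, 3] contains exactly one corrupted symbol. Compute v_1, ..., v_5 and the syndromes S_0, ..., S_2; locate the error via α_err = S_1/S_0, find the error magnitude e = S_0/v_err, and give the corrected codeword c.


S = (3, 11, 10), error at position 4, error magnitude e = 9, c = [9, 2, 8, 7, 3].

Step 1: column multipliers v_i = (∏_{j≠i}(α_i − α_j))^{−1} mod 13.
  i = 1 (α = 4): (4−5)(4−6)(4−8)(4−3) = (−1)·(−2)·(−4)·1 = −8 ≡ 5, so v_1 = 5^{−1} = 8 (mod 13).
  i = 2 (α = 5): (5−4)(5−6)(5−8)(5−3) = 1·(−1)·(−3)·2 = 6 ≡ 6, so v_2 = 6^{−1} = 11 (mod 13).
  i = 3 (α = 6): (6−4)(6−5)(6−8)(6−3) = 2·1·(−2)·3 = −12 ≡ 1, so v_3 = 1^{−1} = 1 (mod 13).
  i = 4 (α = 8): (8−4)(8−5)(8−6)(8−3) = 4·3·2·5 = 120 ≡ 3, so v_4 = 3^{−1} = 9 (mod 13).
  i = 5 (α = 3): (3−4)(3−5)(3−6)(3−8) = (−1)·(−2)·(−3)·(−5) = 30 ≡ 4, so v_5 = 4^{−1} = 10 (mod 13).
  v = [8, 11, 1, 9, 10].
Step 2: syndromes of r = [9, 2, 8, 3, 3] (all sums mod 13).
  S_0 = Σ v_i r_i = 8·9 + 11·2 + 1·8 + 9·3 + 10·3 = 159 ≡ 3.
  S_1 = Σ v_i α_i r_i = 8·4·9 + 11·5·2 + 1·6·8 + 9·8·3 + 10·3·3 = 752 ≡ 11.
  α_i^2 mod 13 = [3, 12, 10, 12, 9].
  S_2 = Σ v_i α_i^2 r_i = 8·3·9 + 11·12·2 + 1·10·8 + 9·12·3 + 10·9·3 = 1154 ≡ 10.
  S = (3, 11, 10) ≠ 0, so r is not a codeword (an error is present).
Step 3: locate the error. For a single error e at position i, S_ℓ = v_i·e·α_i^ℓ, so α_err = S_1/S_0.
  S_0^{−1} = 3^{−1} = 9 (mod 13), so α_err = 11·9 = 99 ≡ 8 = α_4. Error position i = 4.
  Consistency check: S_2/S_1 = 10·6 = 60 ≡ 8 = α_err ✓ (single-error assumption holds).
Step 4: error magnitude e = S_0/v_4 = S_0·∏_{j≠4}(α_4 − α_j) = 3·3 = 9 ≡ 9 (mod 13).
Step 5: correct position 4: c_4 = r_4 − e = 3 − 9 ≡ 7 (mod 13). Hence c = [9, 2, 8, 7, 3].
  Check: interpolating c through the α_i gives m(x) = 11 + 6·x (degree < 2) with m(α_i) = c_i for every i, so c is indeed a codeword.


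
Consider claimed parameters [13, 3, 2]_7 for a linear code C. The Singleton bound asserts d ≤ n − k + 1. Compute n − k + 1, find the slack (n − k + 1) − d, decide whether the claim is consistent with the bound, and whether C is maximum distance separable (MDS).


Singleton RHS = n − k + 1 = 11, slack = 9, bound satisfied, not MDS.

Singleton bound: d ≤ n − k + 1.
Here n = 13, k = 3, so n − k + 1 = 11.
Given d = 2, check d ≤ 11: YES.
Slack = (n − k + 1) − d = 9.
The code is NOT MDS (slack = 9 > 0).
Description: the claimed parameters are [13, 3, 2]_7; such a code would be non-MDS.


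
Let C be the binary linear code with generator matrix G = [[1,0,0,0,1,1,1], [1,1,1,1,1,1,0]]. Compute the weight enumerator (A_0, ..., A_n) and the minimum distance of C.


Weight distribution: A_0 = 1, A_4 = 2, A_6 = 1. Minimum distance d = 4.

Enumerate all 2^2 = 4 messages m ∈ F_2^2.
For each, compute codeword c = mG in F_2^7, then tally its weight.
  m = 00 → c = 0000000, weight = 0.
  m = 10 → c = 1000111, weight = 4.
  m = 01 → c = 1111110, weight = 6.
  m = 11 → c = 0111001, weight = 4.
Tally weights:
  weight 0: 1 codewords.
  weight 4: 2 codewords.
  weight 6: 1 codewords.
Minimum distance d = smallest w > 0 with A_w > 0 = 4.
Sanity: Σ A_w = 4 = 2^2 = 4 ✓.


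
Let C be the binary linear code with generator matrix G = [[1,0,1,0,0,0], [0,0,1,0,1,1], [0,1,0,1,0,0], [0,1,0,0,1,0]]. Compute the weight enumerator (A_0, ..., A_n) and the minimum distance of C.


Weight distribution: A_0 = 1, A_2 = 4, A_3 = 6, A_4 = 3, A_5 = 2. Minimum distance d = 2.

Enumerate all 2^4 = 16 messages m ∈ F_2^4.
For each, compute codeword c = mG in F_2^6, then tally its weight.
  m = 0000 → c = 000000, weight = 0.
  m = 1000 → c = 101000, weight = 2.
  m = 0100 → c = 001011, weight = 3.
  m = 1100 → c = 100011, weight = 3.
  m = 0010 → c = 010100, weight = 2.
  m = 1010 → c = 111100, weight = 4.
  m = 0110 → c = 011111, weight = 5.
  m = 1110 → c = 110111, weight = 5.
  m = 0001 → c = 010010, weight = 2.
  m = 1001 → c = 111010, weight = 4.
  m = 0101 → c = 011001, weight = 3.
  m = 1101 → c = 110001, weight = 3.
  m = 0011 → c = 000110, weight = 2.
  m = 1011 → c = 101110, weight = 4.
  m = 0111 → c = 001101, weight = 3.
  m = 1111 → c = 100101, weight = 3.
Tally weights:
  weight 0: 1 codewords.
  weight 2: 4 codewords.
  weight 3: 6 codewords.
  weight 4: 3 codewords.
  weight 5: 2 codewords.
Minimum distance d = smallest w > 0 with A_w > 0 = 2.
Sanity: Σ A_w = 16 = 2^4 = 16 ✓.


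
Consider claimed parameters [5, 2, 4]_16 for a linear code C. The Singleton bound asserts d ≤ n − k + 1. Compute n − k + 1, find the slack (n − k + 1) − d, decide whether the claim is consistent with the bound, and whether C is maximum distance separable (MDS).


Singleton RHS = n − k + 1 = 4, slack = 0, bound satisfied, MDS.

Singleton bound: d ≤ n − k + 1.
Here n = 5, k = 2, so n − k + 1 = 4.
Given d = 4, check d ≤ 4: YES.
Slack = (n − k + 1) − d = 0.
The code is MDS (slack = 0).
Description: the claimed parameters are [5, 2, 4]_16; such a code would be MDS (meets Singleton bound).


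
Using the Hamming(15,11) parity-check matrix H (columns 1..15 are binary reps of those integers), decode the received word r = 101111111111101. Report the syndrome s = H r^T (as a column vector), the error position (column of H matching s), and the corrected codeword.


s = (1, 1, 0, 0)^T, error position = 12, corrected codeword c = 101111111110101

Compute s = H r^T mod 2 one row at a time:
  s_1 = 1 + 1 + 1 + 1 + 1 + 1 + 0 + 1 = 7 ≡ 1 (mod 2).
  s_2 = 1 + 1 + 1 + 1 + 1 + 1 + 0 + 1 = 7 ≡ 1 (mod 2).
  s_3 = 0 + 1 + 1 + 1 + 1 + 1 + 0 + 1 = 6 ≡ 0 (mod 2).
  s_4 = 1 + 1 + 1 + 1 + 1 + 1 + 1 + 1 = 8 ≡ 0 (mod 2).
s = (1, 1, 0, 0)^T — this equals column 12 of H (binary 1100), so error is at position 12.
Correct: flip bit 12 of r = 101111111111101 to get c = 101111111110101.


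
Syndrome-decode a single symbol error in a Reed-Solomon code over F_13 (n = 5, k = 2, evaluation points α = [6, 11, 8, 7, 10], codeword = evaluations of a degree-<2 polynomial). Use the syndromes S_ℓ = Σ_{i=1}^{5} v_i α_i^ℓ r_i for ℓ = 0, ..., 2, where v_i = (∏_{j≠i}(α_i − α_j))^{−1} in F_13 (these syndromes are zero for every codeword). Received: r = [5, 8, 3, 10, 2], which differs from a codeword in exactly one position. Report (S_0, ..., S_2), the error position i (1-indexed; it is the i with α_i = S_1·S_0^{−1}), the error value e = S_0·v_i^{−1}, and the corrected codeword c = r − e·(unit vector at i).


S = (1, 6, 10), error at position 1, error magnitude e = 1, c = [4, 8, 3, 10, 2].

Step 1: column multipliers v_i = (∏_{j≠i}(α_i − α_j))^{−1} mod 13.
  i = 1 (α = 6): (6−11)(6−8)(6−7)(6−10) = (−5)·(−2)·(−1)·(−4) = 40 ≡ 1, so v_1 = 1^{−1} = 1 (mod 13).
  i = 2 (α = 11): (11−6)(11−8)(11−7)(11−10) = 5·3·4·1 = 60 ≡ 8, so v_2 = 8^{−1} = 5 (mod 13).
  i = 3 (α = 8): (8−6)(8−11)(8−7)(8−10) = 2·(−3)·1·(−2) = 12 ≡ 12, so v_3 = 12^{−1} = 12 (mod 13).
  i = 4 (α = 7): (7−6)(7−11)(7−8)(7−10) = 1·(−4)·(−1)·(−3) = −12 ≡ 1, so v_4 = 1^{−1} = 1 (mod 13).
  i = 5 (α = 10): (10−6)(10−11)(10−8)(10−7) = 4·(−1)·2·3 = −24 ≡ 2, so v_5 = 2^{−1} = 7 (mod 13).
  v = [1, 5, 12, 1, 7].
Step 2: syndromes of r = [5, 8, 3, 10, 2] (all sums mod 13).
  S_0 = Σ v_i r_i = 1·5 + 5·8 + 12·3 + 1·10 + 7·2 = 105 ≡ 1.
  S_1 = Σ v_i α_i r_i = 1·6·5 + 5·11·8 + 12·8·3 + 1·7·10 + 7·10·2 = 968 ≡ 6.
  α_i^2 mod 13 = [10, 4, 12, 10, 9].
  S_2 = Σ v_i α_i^2 r_i = 1·10·5 + 5·4·8 + 12·12·3 + 1·10·10 + 7·9·2 = 868 ≡ 10.
  S = (1, 6, 10) ≠ 0, so r is not a codeword (an error is present).
Step 3: locate the error. For a single error e at position i, S_ℓ = v_i·e·α_i^ℓ, so α_err = S_1/S_0.
  S_0^{−1} = 1^{−1} = 1 (mod 13), so α_err = 6·1 = 6 ≡ 6 = α_1. Error position i = 1.
  Consistency check: S_2/S_1 = 10·11 = 110 ≡ 6 = α_err ✓ (single-error assumption holds).
Step 4: error magnitude e = S_0/v_1 = S_0·∏_{j≠1}(α_1 − α_j) = 1·1 = 1 ≡ 1 (mod 13).
Step 5: correct position 1: c_1 = r_1 − e = 5 − 1 ≡ 4 (mod 13). Hence c = [4, 8, 3, 10, 2].
  Check: interpolating c through the α_i gives m(x) = 7 + 6·x (degree < 2) with m(α_i) = c_i for every i, so c is indeed a codeword.


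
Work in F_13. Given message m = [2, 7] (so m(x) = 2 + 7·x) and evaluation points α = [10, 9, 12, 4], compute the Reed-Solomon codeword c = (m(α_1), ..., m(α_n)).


c = [7, 0, 8, 4]

Message polynomial: m(x) = 2 + 7·x (mod 13).
For each evaluation point α_i, compute m(α_i) mod 13:
  α_1 = 10: Horner steps 7 → 7, so m(10) = 7.
  α_2 = 9: Horner steps 7 → 0, so m(9) = 0.
  α_3 = 12: Horner steps 7 → 8, so m(12) = 8.
  α_4 = 4: Horner steps 7 → 4, so m(4) = 4.
Codeword c = [7, 0, 8, 4] ∈ F_13^4.


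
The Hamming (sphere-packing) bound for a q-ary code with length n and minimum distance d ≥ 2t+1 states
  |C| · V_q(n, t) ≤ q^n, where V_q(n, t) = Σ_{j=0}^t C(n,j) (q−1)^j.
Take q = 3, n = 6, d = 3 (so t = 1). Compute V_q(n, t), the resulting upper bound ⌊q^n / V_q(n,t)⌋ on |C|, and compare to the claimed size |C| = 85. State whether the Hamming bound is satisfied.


V_q(n, t) = 13, q^n = 729, Hamming bound = 56, |C| = 85 > bound (violated).

Step 1: Compute V_q(n, t) = Σ_{j=0}^1 C(n, j) (q−1)^j.
  j = 0: C(6,0)·(2)^0 = 1·1 = 1.
  j = 1: C(6,1)·(2)^1 = 6·2 = 12.
  V_q(n, t) = 1 + 12 = 13.
Step 2: q^n = 3^6 = 729.
Step 3: Hamming bound ⌊q^n / V_q(n,t)⌋ = ⌊729/13⌋ = 56.
Step 4: Compare |C| = 85 to 56: violated.
The claimed |C| lies above the Hamming bound, so no 3-ary code of length 6 with d ≥ 3 can have 85 codewords.


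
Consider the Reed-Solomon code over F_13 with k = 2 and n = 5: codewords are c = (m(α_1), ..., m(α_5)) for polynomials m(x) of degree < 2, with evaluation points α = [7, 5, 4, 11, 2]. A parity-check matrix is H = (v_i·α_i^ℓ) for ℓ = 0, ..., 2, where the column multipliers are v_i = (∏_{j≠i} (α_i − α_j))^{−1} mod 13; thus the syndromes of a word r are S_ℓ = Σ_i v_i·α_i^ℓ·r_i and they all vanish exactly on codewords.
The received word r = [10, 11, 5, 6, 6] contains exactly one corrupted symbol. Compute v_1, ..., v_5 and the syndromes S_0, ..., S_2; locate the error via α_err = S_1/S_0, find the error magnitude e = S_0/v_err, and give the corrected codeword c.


S = (6, 1, 11), error at position 4, error magnitude e = 11, c = [10, 11, 5, 8, 6].

Step 1: column multipliers v_i = (∏_{j≠i}(α_i − α_j))^{−1} mod 13.
  i = 1 (α = 7): (7−5)(7−4)(7−11)(7−2) = 2·3·(−4)·5 = −120 ≡ 10, so v_1 = 10^{−1} = 4 (mod 13).
  i = 2 (α = 5): (5−7)(5−4)(5−11)(5−2) = (−2)·1·(−6)·3 = 36 ≡ 10, so v_2 = 10^{−1} = 4 (mod 13).
  i = 3 (α = 4): (4−7)(4−5)(4−11)(4−2) = (−3)·(−1)·(−7)·2 = −42 ≡ 10, so v_3 = 10^{−1} = 4 (mod 13).
  i = 4 (α = 11): (11−7)(11−5)(11−4)(11−2) = 4·6·7·9 = 1512 ≡ 4, so v_4 = 4^{−1} = 10 (mod 13).
  i = 5 (α = 2): (2−7)(2−5)(2−4)(2−11) = (−5)·(−3)·(−2)·(−9) = 270 ≡ 10, so v_5 = 10^{−1} = 4 (mod 13).
  v = [4, 4, 4, 10, 4].
Step 2: syndromes of r = [10, 11, 5, 6, 6] (all sums mod 13).
  S_0 = Σ v_i r_i = 4·10 + 4·11 + 4·5 + 10·6 + 4·6 = 188 ≡ 6.
  S_1 = Σ v_i α_i r_i = 4·7·10 + 4·5·11 + 4·4·5 + 10·11·6 + 4·2·6 = 1288 ≡ 1.
  α_i^2 mod 13 = [10, 12, 3, 4, 4].
  S_2 = Σ v_i α_i^2 r_i = 4·10·10 + 4·12·11 + 4·3·5 + 10·4·6 + 4·4·6 = 1324 ≡ 11.
  S = (6, 1, 11) ≠ 0, so r is not a codeword (an error is present).
Step 3: locate the error. For a single error e at position i, S_ℓ = v_i·e·α_i^ℓ, so α_err = S_1/S_0.
  S_0^{−1} = 6^{−1} = 11 (mod 13), so α_err = 1·11 = 11 ≡ 11 = α_4. Error position i = 4.
  Consistency check: S_2/S_1 = 11·1 = 11 ≡ 11 = α_err ✓ (single-error assumption holds).
Step 4: error magnitude e = S_0/v_4 = S_0·∏_{j≠4}(α_4 − α_j) = 6·4 = 24 ≡ 11 (mod 13).
Step 5: correct position 4: c_4 = r_4 − e = 6 − 11 ≡ 8 (mod 13). Hence c = [10, 11, 5, 8, 6].
  Check: interpolating c through the α_i gives m(x) = 7 + 6·x (degree < 2) with m(α_i) = c_i for every i, so c is indeed a codeword.


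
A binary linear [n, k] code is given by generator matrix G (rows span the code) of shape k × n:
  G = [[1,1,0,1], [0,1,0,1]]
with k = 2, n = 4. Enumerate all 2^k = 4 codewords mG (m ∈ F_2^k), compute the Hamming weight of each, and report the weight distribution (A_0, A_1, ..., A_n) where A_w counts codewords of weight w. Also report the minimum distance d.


Weight distribution: A_0 = 1, A_1 = 1, A_2 = 1, A_3 = 1. Minimum distance d = 1.

Enumerate all 2^2 = 4 messages m ∈ F_2^2.
For each, compute codeword c = mG in F_2^4, then tally its weight.
  m = 00 → c = 0000, weight = 0.
  m = 10 → c = 1101, weight = 3.
  m = 01 → c = 0101, weight = 2.
  m = 11 → c = 1000, weight = 1.
Tally weights:
  weight 0: 1 codewords.
  weight 1: 1 codewords.
  weight 2: 1 codewords.
  weight 3: 1 codewords.
Minimum distance d = smallest w > 0 with A_w > 0 = 1.
Sanity: Σ A_w = 4 = 2^2 = 4 ✓.


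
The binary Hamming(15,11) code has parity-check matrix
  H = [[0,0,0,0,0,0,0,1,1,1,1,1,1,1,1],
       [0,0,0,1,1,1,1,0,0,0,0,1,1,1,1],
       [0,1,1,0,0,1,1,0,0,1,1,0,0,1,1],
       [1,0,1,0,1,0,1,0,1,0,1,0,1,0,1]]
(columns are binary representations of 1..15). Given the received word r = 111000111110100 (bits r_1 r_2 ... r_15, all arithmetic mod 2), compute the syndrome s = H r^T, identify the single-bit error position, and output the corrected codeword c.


s = (1, 0, 1, 0)^T, error position = 10, corrected codeword c = 111000111010100

Compute s = H r^T mod 2 one row at a time:
  s_1 = 1 + 1 + 1 + 1 + 0 + 1 + 0 + 0 = 5 ≡ 1 (mod 2).
  s_2 = 0 + 0 + 0 + 1 + 0 + 1 + 0 + 0 = 2 ≡ 0 (mod 2).
  s_3 = 1 + 1 + 0 + 1 + 1 + 1 + 0 + 0 = 5 ≡ 1 (mod 2).
  s_4 = 1 + 1 + 0 + 1 + 1 + 1 + 1 + 0 = 6 ≡ 0 (mod 2).
s = (1, 0, 1, 0)^T — this equals column 10 of H (binary 1010), so error is at position 10.
Correct: flip bit 10 of r = 111000111110100 to get c = 111000111010100.


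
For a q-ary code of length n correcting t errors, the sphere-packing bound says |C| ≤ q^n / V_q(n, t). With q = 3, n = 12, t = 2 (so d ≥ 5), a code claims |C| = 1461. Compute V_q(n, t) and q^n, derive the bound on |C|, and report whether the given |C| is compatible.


V_q(n, t) = 289, q^n = 531441, Hamming bound = 1838, |C| = 1461 ≤ bound (satisfied).

Step 1: Compute V_q(n, t) = Σ_{j=0}^2 C(n, j) (q−1)^j.
  j = 0: C(12,0)·(2)^0 = 1·1 = 1.
  j = 1: C(12,1)·(2)^1 = 12·2 = 24.
  j = 2: C(12,2)·(2)^2 = 66·4 = 264.
  V_q(n, t) = 1 + 24 + 264 = 289.
Step 2: q^n = 3^12 = 531441.
Step 3: Hamming bound ⌊q^n / V_q(n,t)⌋ = ⌊531441/289⌋ = 1838.
Step 4: Compare |C| = 1461 to 1838: satisfied.
The claimed |C| lies below the Hamming bound.


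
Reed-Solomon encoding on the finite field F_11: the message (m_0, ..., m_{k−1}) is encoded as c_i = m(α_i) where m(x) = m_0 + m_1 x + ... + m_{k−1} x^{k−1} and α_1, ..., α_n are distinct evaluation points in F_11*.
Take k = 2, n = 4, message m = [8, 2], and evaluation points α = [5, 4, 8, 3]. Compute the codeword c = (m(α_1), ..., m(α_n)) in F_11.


c = [7, 5, 2, 3]

Message polynomial: m(x) = 8 + 2·x (mod 11).
For each evaluation point α_i, compute m(α_i) mod 11:
  α_1 = 5: Horner steps 2 → 7, so m(5) = 7.
  α_2 = 4: Horner steps 2 → 5, so m(4) = 5.
  α_3 = 8: Horner steps 2 → 2, so m(8) = 2.
  α_4 = 3: Horner steps 2 → 3, so m(3) = 3.
Codeword c = [7, 5, 2, 3] ∈ F_11^4.


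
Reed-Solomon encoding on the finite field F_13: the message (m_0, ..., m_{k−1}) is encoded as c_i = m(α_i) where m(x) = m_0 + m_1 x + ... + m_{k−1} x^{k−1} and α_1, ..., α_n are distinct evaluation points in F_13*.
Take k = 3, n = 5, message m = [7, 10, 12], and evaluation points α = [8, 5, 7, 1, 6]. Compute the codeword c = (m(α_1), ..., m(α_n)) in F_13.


c = [10, 6, 2, 3, 5]

Message polynomial: m(x) = 7 + 10·x + 12·x^2 (mod 13).
For each evaluation point α_i, compute m(α_i) mod 13:
  α_1 = 8: Horner steps 12 → 2 → 10, so m(8) = 10.
  α_2 = 5: Horner steps 12 → 5 → 6, so m(5) = 6.
  α_3 = 7: Horner steps 12 → 3 → 2, so m(7) = 2.
  α_4 = 1: Horner steps 12 → 9 → 3, so m(1) = 3.
  α_5 = 6: Horner steps 12 → 4 → 5, so m(6) = 5.
Codeword c = [10, 6, 2, 3, 5] ∈ F_13^5.


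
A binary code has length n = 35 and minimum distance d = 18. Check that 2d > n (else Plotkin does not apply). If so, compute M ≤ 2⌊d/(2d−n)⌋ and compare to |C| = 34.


Plotkin bound M ≤ 36; given |C| = 34 ≤ bound (satisfied).

Check applicability: 2d = 36, n = 35.
2d − n = 1 > 0, so Plotkin applies.
Compute d/(2d−n) = 18/1 ≈ 18.0000.
⌊d/(2d−n)⌋ = 18.
Plotkin bound: M ≤ 2·18 = 36.
Given |C| = 34, check: satisfied.
This |C| is below the Plotkin bound.


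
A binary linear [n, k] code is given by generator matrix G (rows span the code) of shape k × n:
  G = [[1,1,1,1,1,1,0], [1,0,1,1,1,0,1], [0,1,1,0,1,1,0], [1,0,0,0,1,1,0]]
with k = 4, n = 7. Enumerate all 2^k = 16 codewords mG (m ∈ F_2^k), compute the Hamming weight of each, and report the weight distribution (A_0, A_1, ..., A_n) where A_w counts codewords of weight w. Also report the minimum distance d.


Weight distribution: A_0 = 1, A_2 = 1, A_3 = 6, A_4 = 5, A_5 = 2, A_6 = 1. Minimum distance d = 2.

Enumerate all 2^4 = 16 messages m ∈ F_2^4.
For each, compute codeword c = mG in F_2^7, then tally its weight.
  m = 0000 → c = 0000000, weight = 0.
  m = 1000 → c = 1111110, weight = 6.
  m = 0100 → c = 1011101, weight = 5.
  m = 1100 → c = 0100011, weight = 3.
  m = 0010 → c = 0110110, weight = 4.
  m = 1010 → c = 1001000, weight = 2.
  m = 0110 → c = 1101011, weight = 5.
  m = 1110 → c = 0010101, weight = 3.
  m = 0001 → c = 1000110, weight = 3.
  m = 1001 → c = 0111000, weight = 3.
  m = 0101 → c = 0011011, weight = 4.
  m = 1101 → c = 1100101, weight = 4.
  m = 0011 → c = 1110000, weight = 3.
  m = 1011 → c = 0001110, weight = 3.
  m = 0111 → c = 0101101, weight = 4.
  m = 1111 → c = 1010011, weight = 4.
Tally weights:
  weight 0: 1 codewords.
  weight 2: 1 codewords.
  weight 3: 6 codewords.
  weight 4: 5 codewords.
  weight 5: 2 codewords.
  weight 6: 1 codewords.
Minimum distance d = smallest w > 0 with A_w > 0 = 2.
Sanity: Σ A_w = 16 = 2^4 = 16 ✓.


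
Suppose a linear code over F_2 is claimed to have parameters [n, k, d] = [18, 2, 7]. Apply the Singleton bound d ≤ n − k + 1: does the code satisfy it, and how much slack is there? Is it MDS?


Singleton RHS = n − k + 1 = 17, slack = 10, bound satisfied, not MDS.

Singleton bound: d ≤ n − k + 1.
Here n = 18, k = 2, so n − k + 1 = 17.
Given d = 7, check d ≤ 17: YES.
Slack = (n − k + 1) − d = 10.
The code is NOT MDS (slack = 10 > 0).
Description: the claimed parameters are [18, 2, 7]_2; such a code would be non-MDS.


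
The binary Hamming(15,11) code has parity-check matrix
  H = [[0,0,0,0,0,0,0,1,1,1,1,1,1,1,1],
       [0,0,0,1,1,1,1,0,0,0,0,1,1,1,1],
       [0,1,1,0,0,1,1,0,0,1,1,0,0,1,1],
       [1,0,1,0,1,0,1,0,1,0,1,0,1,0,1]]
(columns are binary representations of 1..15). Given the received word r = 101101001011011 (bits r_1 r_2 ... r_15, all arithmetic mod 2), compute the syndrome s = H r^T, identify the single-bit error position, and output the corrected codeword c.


s = (1, 1, 1, 1)^T, error position = 15, corrected codeword c = 101101001011010

Compute s = H r^T mod 2 one row at a time:
  s_1 = 0 + 1 + 0 + 1 + 1 + 0 + 1 + 1 = 5 ≡ 1 (mod 2).
  s_2 = 1 + 0 + 1 + 0 + 1 + 0 + 1 + 1 = 5 ≡ 1 (mod 2).
  s_3 = 0 + 1 + 1 + 0 + 0 + 1 + 1 + 1 = 5 ≡ 1 (mod 2).
  s_4 = 1 + 1 + 0 + 0 + 1 + 1 + 0 + 1 = 5 ≡ 1 (mod 2).
s = (1, 1, 1, 1)^T — this equals column 15 of H (binary 1111), so error is at position 15.
Correct: flip bit 15 of r = 101101001011011 to get c = 101101001011010.


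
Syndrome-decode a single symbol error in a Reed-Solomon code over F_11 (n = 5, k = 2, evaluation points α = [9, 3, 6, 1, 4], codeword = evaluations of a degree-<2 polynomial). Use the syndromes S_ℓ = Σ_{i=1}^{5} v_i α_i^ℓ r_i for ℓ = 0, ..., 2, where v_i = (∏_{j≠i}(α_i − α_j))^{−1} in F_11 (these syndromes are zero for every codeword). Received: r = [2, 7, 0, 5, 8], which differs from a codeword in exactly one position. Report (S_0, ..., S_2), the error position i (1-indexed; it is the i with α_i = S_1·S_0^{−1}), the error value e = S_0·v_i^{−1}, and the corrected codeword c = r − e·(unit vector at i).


S = (5, 8, 4), error at position 3, error magnitude e = 1, c = [2, 7, 10, 5, 8].

Step 1: column multipliers v_i = (∏_{j≠i}(α_i − α_j))^{−1} mod 11.
  i = 1 (α = 9): (9−3)(9−6)(9−1)(9−4) = 6·3·8·5 = 720 ≡ 5, so v_1 = 5^{−1} = 9 (mod 11).
  i = 2 (α = 3): (3−9)(3−6)(3−1)(3−4) = (−6)·(−3)·2·(−1) = −36 ≡ 8, so v_2 = 8^{−1} = 7 (mod 11).
  i = 3 (α = 6): (6−9)(6−3)(6−1)(6−4) = (−3)·3·5·2 = −90 ≡ 9, so v_3 = 9^{−1} = 5 (mod 11).
  i = 4 (α = 1): (1−9)(1−3)(1−6)(1−4) = (−8)·(−2)·(−5)·(−3) = 240 ≡ 9, so v_4 = 9^{−1} = 5 (mod 11).
  i = 5 (α = 4): (4−9)(4−3)(4−6)(4−1) = (−5)·1·(−2)·3 = 30 ≡ 8, so v_5 = 8^{−1} = 7 (mod 11).
  v = [9, 7, 5, 5, 7].
Step 2: syndromes of r = [2, 7, 0, 5, 8] (all sums mod 11).
  S_0 = Σ v_i r_i = 9·2 + 7·7 + 5·0 + 5·5 + 7·8 = 148 ≡ 5.
  S_1 = Σ v_i α_i r_i = 9·9·2 + 7·3·7 + 5·6·0 + 5·1·5 + 7·4·8 = 558 ≡ 8.
  α_i^2 mod 11 = [4, 9, 3, 1, 5].
  S_2 = Σ v_i α_i^2 r_i = 9·4·2 + 7·9·7 + 5·3·0 + 5·1·5 + 7·5·8 = 818 ≡ 4.
  S = (5, 8, 4) ≠ 0, so r is not a codeword (an error is present).
Step 3: locate the error. For a single error e at position i, S_ℓ = v_i·e·α_i^ℓ, so α_err = S_1/S_0.
  S_0^{−1} = 5^{−1} = 9 (mod 11), so α_err = 8·9 = 72 ≡ 6 = α_3. Error position i = 3.
  Consistency check: S_2/S_1 = 4·7 = 28 ≡ 6 = α_err ✓ (single-error assumption holds).
Step 4: error magnitude e = S_0/v_3 = S_0·∏_{j≠3}(α_3 − α_j) = 5·9 = 45 ≡ 1 (mod 11).
Step 5: correct position 3: c_3 = r_3 − e = 0 − 1 ≡ 10 (mod 11). Hence c = [2, 7, 10, 5, 8].
  Check: interpolating c through the α_i gives m(x) = 4 + 1·x (degree < 2) with m(α_i) = c_i for every i, so c is indeed a codeword.


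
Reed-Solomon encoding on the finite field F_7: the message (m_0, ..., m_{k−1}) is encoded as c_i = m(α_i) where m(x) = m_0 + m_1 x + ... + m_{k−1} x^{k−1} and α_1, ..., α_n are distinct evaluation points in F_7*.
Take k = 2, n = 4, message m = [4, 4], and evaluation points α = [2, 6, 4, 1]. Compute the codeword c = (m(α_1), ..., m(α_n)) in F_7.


c = [5, 0, 6, 1]

Message polynomial: m(x) = 4 + 4·x (mod 7).
For each evaluation point α_i, compute m(α_i) mod 7:
  α_1 = 2: Horner steps 4 → 5, so m(2) = 5.
  α_2 = 6: Horner steps 4 → 0, so m(6) = 0.
  α_3 = 4: Horner steps 4 → 6, so m(4) = 6.
  α_4 = 1: Horner steps 4 → 1, so m(1) = 1.
Codeword c = [5, 0, 6, 1] ∈ F_7^4.


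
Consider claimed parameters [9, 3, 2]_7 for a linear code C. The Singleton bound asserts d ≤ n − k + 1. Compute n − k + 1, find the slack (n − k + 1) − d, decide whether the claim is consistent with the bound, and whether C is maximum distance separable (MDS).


Singleton RHS = n − k + 1 = 7, slack = 5, bound satisfied, not MDS.

Singleton bound: d ≤ n − k + 1.
Here n = 9, k = 3, so n − k + 1 = 7.
Given d = 2, check d ≤ 7: YES.
Slack = (n − k + 1) − d = 5.
The code is NOT MDS (slack = 5 > 0).
Description: the claimed parameters are [9, 3, 2]_7; such a code would be non-MDS.
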